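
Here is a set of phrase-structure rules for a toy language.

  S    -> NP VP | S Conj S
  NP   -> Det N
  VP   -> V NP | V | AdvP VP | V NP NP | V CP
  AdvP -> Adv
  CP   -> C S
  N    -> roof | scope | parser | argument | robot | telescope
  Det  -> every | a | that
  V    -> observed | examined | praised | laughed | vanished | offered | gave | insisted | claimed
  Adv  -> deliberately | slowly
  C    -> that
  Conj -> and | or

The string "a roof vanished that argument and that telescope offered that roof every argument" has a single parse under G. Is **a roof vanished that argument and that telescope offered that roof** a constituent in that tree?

No

[S [S [NP [Det a] [N roof]] [VP [V vanished] [NP [Det that] [N argument]]]] [Conj and] [S [NP [Det that] [N telescope]] [VP [V offered] [NP [Det that] [N roof]] [NP [Det every] [N argument]]]]]
The smallest constituent containing 'a roof vanished that argument and that telescope offered that roof' is the S spanning 'a roof vanished that argument and that telescope offered that roof every argument'; no single node in the tree dominates exactly the given words.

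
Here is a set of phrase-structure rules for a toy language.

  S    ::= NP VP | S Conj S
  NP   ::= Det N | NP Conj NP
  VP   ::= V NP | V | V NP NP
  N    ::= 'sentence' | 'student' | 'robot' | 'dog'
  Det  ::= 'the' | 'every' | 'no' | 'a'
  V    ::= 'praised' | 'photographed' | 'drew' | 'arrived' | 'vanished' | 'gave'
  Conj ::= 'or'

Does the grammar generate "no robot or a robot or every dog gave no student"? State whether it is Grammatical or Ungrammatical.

S
  NP
    NP
      Det: no
      N: robot
    Conj: or
    NP
      NP
        Det: a
        N: robot
      Conj: or
      NP
        Det: every
        N: dog
  VP
    V: gave
    NP
      Det: no
      N: student
Each bracket corresponds to one application of a listed rule, so the string is derivable from S.

Grammatical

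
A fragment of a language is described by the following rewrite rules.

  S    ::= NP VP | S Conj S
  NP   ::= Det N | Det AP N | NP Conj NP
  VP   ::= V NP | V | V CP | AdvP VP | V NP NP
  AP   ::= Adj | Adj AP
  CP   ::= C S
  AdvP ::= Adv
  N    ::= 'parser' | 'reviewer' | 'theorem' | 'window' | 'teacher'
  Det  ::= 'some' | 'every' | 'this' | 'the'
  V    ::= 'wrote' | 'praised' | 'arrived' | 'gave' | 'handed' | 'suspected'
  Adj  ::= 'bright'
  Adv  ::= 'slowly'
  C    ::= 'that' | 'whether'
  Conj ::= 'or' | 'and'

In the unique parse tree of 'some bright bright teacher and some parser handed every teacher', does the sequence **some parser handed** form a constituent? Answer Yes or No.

No

[S [NP [NP [Det some] [AP [Adj bright] [AP [Adj bright]]] [N teacher]] [Conj and] [NP [Det some] [N parser]]] [VP [V handed] [NP [Det every] [N teacher]]]]
The smallest constituent containing 'some parser handed' is the S spanning 'some bright bright teacher and some parser handed every teacher'; no single node in the tree dominates exactly the given words.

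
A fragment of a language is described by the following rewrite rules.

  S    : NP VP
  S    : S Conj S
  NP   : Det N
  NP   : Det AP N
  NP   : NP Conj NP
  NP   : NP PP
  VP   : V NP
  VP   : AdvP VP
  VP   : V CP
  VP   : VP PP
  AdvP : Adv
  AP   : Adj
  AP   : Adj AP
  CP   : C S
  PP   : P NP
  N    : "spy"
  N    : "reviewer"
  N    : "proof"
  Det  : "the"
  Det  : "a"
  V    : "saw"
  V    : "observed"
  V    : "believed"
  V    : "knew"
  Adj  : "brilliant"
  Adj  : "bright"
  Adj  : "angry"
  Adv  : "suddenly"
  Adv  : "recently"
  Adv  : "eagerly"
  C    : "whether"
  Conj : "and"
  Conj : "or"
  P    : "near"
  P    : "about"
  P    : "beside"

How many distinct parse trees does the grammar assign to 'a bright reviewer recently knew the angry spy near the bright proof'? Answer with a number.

3

Two of the 3 distinct bracketings:
[S [NP [Det a] [AP [Adj bright]] [N reviewer]] [VP [AdvP [Adv recently]] [VP [V knew] [NP [NP [Det the] [AP [Adj angry]] [N spy]] [PP [P near] [NP [Det the] [AP [Adj bright]] [N proof]]]]]]]
[S [NP [Det a] [AP [Adj bright]] [N reviewer]] [VP [AdvP [Adv recently]] [VP [VP [V knew] [NP [Det the] [AP [Adj angry]] [N spy]]] [PP [P near] [NP [Det the] [AP [Adj bright]] [N proof]]]]]]
The difference turns on whether NP → NP PP is used at the relevant span, versus an alternative expansion of NP.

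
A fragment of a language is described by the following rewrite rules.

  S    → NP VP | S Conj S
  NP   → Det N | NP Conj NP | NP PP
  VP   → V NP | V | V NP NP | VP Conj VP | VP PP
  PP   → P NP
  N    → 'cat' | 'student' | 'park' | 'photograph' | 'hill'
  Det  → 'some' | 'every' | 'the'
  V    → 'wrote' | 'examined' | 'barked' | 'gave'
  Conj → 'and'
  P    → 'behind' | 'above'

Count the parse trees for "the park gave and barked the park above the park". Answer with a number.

Two of the 3 distinct bracketings:
[S [NP [Det the] [N park]] [VP [VP [V gave]] [Conj and] [VP [V barked] [NP [NP [Det the] [N park]] [PP [P above] [NP [Det the] [N park]]]]]]]
[S [NP [Det the] [N park]] [VP [VP [V gave]] [Conj and] [VP [VP [V barked] [NP [Det the] [N park]]] [PP [P above] [NP [Det the] [N park]]]]]]
The difference turns on whether NP → NP PP is used at the relevant span, versus an alternative expansion of NP.

3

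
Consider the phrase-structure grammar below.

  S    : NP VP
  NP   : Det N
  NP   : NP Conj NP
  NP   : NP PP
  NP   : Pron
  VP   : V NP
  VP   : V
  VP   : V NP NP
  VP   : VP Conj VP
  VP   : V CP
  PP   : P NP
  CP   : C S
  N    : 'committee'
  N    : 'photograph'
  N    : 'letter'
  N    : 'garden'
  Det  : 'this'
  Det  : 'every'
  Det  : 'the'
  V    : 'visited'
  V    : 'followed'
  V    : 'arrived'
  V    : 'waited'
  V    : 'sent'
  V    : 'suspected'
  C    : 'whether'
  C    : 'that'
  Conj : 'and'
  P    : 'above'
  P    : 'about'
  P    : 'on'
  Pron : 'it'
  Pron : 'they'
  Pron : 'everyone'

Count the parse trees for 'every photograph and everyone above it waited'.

The two bracketings:
[S [NP [NP [Det every] [N photograph]] [Conj and] [NP [NP [Pron everyone]] [PP [P above] [NP [Pron it]]]]] [VP [V waited]]]
[S [NP [NP [NP [Det every] [N photograph]] [Conj and] [NP [Pron everyone]]] [PP [P above] [NP [Pron it]]]] [VP [V waited]]]
The trees differ in how a recursive rule is bracketed over the same span.

2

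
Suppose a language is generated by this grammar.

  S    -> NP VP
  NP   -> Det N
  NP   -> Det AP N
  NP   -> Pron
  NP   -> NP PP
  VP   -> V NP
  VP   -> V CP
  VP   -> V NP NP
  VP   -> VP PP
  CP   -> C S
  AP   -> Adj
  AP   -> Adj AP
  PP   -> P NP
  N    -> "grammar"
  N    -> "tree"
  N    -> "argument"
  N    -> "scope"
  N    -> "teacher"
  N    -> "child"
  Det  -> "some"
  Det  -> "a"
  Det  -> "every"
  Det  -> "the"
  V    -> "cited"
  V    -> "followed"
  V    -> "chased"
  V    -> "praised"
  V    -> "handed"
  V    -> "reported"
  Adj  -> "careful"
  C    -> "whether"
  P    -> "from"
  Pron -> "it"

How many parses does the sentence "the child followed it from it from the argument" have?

5

Two of the 5 distinct bracketings:
[S [NP [Det the] [N child]] [VP [V followed] [NP [NP [Pron it]] [PP [P from] [NP [NP [Pron it]] [PP [P from] [NP [Det the] [N argument]]]]]]]]
[S [NP [Det the] [N child]] [VP [V followed] [NP [NP [NP [Pron it]] [PP [P from] [NP [Pron it]]]] [PP [P from] [NP [Det the] [N argument]]]]]]
The trees differ in how a recursive rule is bracketed over the same span.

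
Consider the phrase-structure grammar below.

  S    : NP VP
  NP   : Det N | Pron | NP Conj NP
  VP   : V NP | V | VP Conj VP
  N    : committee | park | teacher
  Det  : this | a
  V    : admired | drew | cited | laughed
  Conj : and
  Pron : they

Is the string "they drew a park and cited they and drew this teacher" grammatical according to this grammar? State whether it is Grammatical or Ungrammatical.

S
  NP
    Pron: they
  VP
    VP
      V: drew
      NP
        Det: a
        N: park
    Conj: and
    VP
      VP
        V: cited
        NP
          Pron: they
      Conj: and
      VP
        V: drew
        NP
          Det: this
          N: teacher
Each bracket corresponds to one application of a listed rule, so the string is derivable from S.

Grammatical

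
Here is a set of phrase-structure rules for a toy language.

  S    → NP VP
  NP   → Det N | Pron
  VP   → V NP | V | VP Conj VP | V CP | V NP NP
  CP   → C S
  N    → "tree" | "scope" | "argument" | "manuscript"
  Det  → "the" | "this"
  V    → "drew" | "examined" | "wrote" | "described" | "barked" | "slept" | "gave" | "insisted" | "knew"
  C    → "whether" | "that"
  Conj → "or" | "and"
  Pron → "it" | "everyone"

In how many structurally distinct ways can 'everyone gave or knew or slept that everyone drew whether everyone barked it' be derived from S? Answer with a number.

The two bracketings:
[S [NP [Pron everyone]] [VP [VP [V gave]] [Conj or] [VP [VP [V knew]] [Conj or] [VP [V slept] [CP [C that] [S [NP [Pron everyone]] [VP [V drew] [CP [C whether] [S [NP [Pron everyone]] [VP [V barked] [NP [Pron it]]]]]]]]]]]]
[S [NP [Pron everyone]] [VP [VP [VP [V gave]] [Conj or] [VP [V knew]]] [Conj or] [VP [V slept] [CP [C that] [S [NP [Pron everyone]] [VP [V drew] [CP [C whether] [S [NP [Pron everyone]] [VP [V barked] [NP [Pron it]]]]]]]]]]]
The trees differ in how a recursive rule is bracketed over the same span.

2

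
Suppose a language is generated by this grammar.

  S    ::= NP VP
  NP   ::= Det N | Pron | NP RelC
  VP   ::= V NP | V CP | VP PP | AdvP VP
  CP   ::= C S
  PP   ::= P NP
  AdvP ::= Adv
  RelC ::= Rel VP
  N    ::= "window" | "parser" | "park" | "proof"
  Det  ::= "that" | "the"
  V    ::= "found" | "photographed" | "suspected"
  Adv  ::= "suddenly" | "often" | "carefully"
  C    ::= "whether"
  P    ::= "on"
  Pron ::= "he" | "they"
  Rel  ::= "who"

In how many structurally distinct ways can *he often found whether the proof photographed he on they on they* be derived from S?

6

Two of the 6 distinct bracketings:
[S [NP [Pron he]] [VP [VP [VP [AdvP [Adv often]] [VP [V found] [CP [C whether] [S [NP [Det the] [N proof]] [VP [V photographed] [NP [Pron he]]]]]]] [PP [P on] [NP [Pron they]]]] [PP [P on] [NP [Pron they]]]]]
[S [NP [Pron he]] [VP [VP [AdvP [Adv often]] [VP [V found] [CP [C whether] [S [NP [Det the] [N proof]] [VP [VP [V photographed] [NP [Pron he]]] [PP [P on] [NP [Pron they]]]]]]]] [PP [P on] [NP [Pron they]]]]]
The trees differ in how a recursive rule is bracketed over the same span.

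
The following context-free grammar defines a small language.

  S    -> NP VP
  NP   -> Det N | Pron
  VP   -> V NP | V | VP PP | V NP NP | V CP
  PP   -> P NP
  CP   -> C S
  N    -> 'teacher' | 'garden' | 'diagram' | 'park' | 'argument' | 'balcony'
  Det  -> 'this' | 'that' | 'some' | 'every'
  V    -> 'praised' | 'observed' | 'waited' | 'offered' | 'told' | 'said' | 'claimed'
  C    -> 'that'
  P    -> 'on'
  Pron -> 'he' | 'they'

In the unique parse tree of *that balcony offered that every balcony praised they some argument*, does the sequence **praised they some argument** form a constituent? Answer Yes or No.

[S [NP [Det that] [N balcony]] [VP [V offered] [CP [C that] [S [NP [Det every] [N balcony]] [VP [V praised] [NP [Pron they]] [NP [Det some] [N argument]]]]]]]
The words 'praised they some argument' are exhaustively dominated by a single VP node (built by VP → V NP NP), so they form a constituent.

Yes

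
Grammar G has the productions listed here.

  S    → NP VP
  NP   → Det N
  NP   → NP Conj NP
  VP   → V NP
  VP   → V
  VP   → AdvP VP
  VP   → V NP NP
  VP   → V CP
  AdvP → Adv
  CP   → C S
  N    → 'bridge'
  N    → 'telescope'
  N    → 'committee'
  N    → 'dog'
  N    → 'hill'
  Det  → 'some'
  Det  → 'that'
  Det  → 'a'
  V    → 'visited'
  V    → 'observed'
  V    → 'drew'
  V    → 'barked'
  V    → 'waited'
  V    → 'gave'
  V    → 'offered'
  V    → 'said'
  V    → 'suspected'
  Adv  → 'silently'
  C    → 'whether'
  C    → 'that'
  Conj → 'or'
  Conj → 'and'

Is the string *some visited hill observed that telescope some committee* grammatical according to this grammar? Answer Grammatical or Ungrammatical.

A Det word can never sit immediately before a V word in any string this grammar generates, so the substring 'some visited' rules out a derivation.

Ungrammatical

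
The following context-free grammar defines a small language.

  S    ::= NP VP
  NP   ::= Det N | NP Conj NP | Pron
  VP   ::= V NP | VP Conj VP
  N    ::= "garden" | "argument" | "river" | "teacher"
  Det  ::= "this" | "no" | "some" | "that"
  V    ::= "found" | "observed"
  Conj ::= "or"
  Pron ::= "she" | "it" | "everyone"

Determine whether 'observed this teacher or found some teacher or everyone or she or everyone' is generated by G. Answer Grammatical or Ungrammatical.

Ungrammatical

For S → NP VP, no prefix of the string parses as an NP.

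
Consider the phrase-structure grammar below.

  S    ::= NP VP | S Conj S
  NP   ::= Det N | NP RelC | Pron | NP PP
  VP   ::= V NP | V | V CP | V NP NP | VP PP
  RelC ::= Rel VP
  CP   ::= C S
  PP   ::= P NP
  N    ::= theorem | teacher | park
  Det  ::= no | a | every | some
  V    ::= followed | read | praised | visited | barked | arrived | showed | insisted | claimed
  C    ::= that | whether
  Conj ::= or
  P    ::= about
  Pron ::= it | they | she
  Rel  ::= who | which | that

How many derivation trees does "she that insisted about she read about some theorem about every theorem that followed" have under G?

Two of the 6 distinct bracketings:
[S [NP [NP [Pron she]] [RelC [Rel that] [VP [VP [V insisted]] [PP [P about] [NP [Pron she]]]]]] [VP [VP [V read]] [PP [P about] [NP [NP [NP [Det some] [N theorem]] [PP [P about] [NP [Det every] [N theorem]]]] [RelC [Rel that] [VP [V followed]]]]]]]
[S [NP [NP [Pron she]] [RelC [Rel that] [VP [VP [V insisted]] [PP [P about] [NP [Pron she]]]]]] [VP [VP [V read]] [PP [P about] [NP [NP [Det some] [N theorem]] [PP [P about] [NP [NP [Det every] [N theorem]] [RelC [Rel that] [VP [V followed]]]]]]]]]
The trees differ in how a recursive rule is bracketed over the same span.

6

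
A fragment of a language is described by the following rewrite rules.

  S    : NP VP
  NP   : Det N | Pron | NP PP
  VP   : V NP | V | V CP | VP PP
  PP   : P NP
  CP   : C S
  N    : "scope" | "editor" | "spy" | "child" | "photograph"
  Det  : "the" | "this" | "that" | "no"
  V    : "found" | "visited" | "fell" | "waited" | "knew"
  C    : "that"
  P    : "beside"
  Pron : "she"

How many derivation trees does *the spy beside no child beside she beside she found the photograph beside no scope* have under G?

Two of the 10 distinct bracketings:
[S [NP [NP [Det the] [N spy]] [PP [P beside] [NP [NP [Det no] [N child]] [PP [P beside] [NP [NP [Pron she]] [PP [P beside] [NP [Pron she]]]]]]]] [VP [V found] [NP [NP [Det the] [N photograph]] [PP [P beside] [NP [Det no] [N scope]]]]]]
[S [NP [NP [Det the] [N spy]] [PP [P beside] [NP [NP [Det no] [N child]] [PP [P beside] [NP [NP [Pron she]] [PP [P beside] [NP [Pron she]]]]]]]] [VP [VP [V found] [NP [Det the] [N photograph]]] [PP [P beside] [NP [Det no] [N scope]]]]]
The difference turns on whether VP → VP PP is used at the relevant span, versus an alternative expansion of VP.

10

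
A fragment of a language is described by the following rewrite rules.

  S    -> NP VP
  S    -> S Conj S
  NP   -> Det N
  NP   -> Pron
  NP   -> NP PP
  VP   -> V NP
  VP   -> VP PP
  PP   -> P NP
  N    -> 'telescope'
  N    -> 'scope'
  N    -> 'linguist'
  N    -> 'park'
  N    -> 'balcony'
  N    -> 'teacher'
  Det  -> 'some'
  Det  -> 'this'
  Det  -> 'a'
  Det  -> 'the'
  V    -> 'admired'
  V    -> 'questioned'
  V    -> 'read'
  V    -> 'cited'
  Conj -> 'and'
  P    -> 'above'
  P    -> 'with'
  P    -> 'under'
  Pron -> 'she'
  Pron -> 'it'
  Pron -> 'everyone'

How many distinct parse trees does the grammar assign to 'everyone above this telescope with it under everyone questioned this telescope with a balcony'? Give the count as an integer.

Two of the 10 distinct bracketings:
[S [NP [NP [Pron everyone]] [PP [P above] [NP [NP [Det this] [N telescope]] [PP [P with] [NP [NP [Pron it]] [PP [P under] [NP [Pron everyone]]]]]]]] [VP [V questioned] [NP [NP [Det this] [N telescope]] [PP [P with] [NP [Det a] [N balcony]]]]]]
[S [NP [NP [Pron everyone]] [PP [P above] [NP [NP [Det this] [N telescope]] [PP [P with] [NP [NP [Pron it]] [PP [P under] [NP [Pron everyone]]]]]]]] [VP [VP [V questioned] [NP [Det this] [N telescope]]] [PP [P with] [NP [Det a] [N balcony]]]]]
The difference turns on whether VP → VP PP is used at the relevant span, versus an alternative expansion of VP.

10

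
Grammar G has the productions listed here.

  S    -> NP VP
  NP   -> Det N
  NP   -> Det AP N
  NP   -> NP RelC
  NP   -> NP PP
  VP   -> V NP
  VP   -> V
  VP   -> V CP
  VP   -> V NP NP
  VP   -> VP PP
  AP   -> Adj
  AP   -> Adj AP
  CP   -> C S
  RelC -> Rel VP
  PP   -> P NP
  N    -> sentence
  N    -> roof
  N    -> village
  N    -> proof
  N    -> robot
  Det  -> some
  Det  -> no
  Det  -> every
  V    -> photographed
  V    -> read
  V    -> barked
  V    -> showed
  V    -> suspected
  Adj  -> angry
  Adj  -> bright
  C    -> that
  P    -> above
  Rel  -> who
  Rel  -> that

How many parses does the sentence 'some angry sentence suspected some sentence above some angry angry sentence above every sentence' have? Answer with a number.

5

Two of the 5 distinct bracketings:
[S [NP [Det some] [AP [Adj angry]] [N sentence]] [VP [V suspected] [NP [NP [Det some] [N sentence]] [PP [P above] [NP [NP [Det some] [AP [Adj angry] [AP [Adj angry]]] [N sentence]] [PP [P above] [NP [Det every] [N sentence]]]]]]]]
[S [NP [Det some] [AP [Adj angry]] [N sentence]] [VP [V suspected] [NP [NP [NP [Det some] [N sentence]] [PP [P above] [NP [Det some] [AP [Adj angry] [AP [Adj angry]]] [N sentence]]]] [PP [P above] [NP [Det every] [N sentence]]]]]]
The trees differ in how a recursive rule is bracketed over the same span.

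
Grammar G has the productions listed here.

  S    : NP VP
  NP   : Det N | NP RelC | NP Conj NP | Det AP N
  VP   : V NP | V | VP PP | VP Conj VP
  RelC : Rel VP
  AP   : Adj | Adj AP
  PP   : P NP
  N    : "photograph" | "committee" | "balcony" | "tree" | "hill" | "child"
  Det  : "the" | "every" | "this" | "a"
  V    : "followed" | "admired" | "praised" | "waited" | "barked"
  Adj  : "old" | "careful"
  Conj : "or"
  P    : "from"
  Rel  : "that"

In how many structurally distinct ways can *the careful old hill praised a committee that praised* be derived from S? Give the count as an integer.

[S [NP [Det the] [AP [Adj careful] [AP [Adj old]]] [N hill]] [VP [V praised] [NP [NP [Det a] [N committee]] [RelC [Rel that] [VP [V praised]]]]]]
No rule offers an alternative attachment or grouping for any span, so this is the only derivation.

1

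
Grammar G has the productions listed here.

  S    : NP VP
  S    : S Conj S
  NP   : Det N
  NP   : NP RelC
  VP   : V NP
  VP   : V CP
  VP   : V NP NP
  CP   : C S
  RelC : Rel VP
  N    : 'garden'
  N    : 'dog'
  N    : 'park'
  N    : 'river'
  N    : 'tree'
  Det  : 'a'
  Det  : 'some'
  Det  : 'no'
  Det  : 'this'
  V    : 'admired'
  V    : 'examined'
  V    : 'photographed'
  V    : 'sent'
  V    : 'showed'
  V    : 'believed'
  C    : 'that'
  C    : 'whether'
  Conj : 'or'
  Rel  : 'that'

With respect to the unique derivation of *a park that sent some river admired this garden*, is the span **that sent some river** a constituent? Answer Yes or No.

[S [NP [NP [Det a] [N park]] [RelC [Rel that] [VP [V sent] [NP [Det some] [N river]]]]] [VP [V admired] [NP [Det this] [N garden]]]]
The words 'that sent some river' are exhaustively dominated by a single RelC node (built by RelC → Rel VP), so they form a constituent.

Yes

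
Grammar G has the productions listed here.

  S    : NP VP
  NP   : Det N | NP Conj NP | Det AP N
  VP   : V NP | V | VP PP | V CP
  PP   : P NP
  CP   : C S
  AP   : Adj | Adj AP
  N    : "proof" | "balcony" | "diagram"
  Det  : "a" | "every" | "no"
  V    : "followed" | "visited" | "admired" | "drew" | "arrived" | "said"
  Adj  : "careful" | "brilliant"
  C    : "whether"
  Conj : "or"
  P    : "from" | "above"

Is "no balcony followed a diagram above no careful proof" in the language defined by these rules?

S
  NP
    Det: no
    N: balcony
  VP
    VP
      V: followed
      NP
        Det: a
        N: diagram
    PP
      P: above
      NP
        Det: no
        AP
          Adj: careful
        N: proof
The bracketing above is licensed at every node by one of the given productions, with S at the root.

Grammatical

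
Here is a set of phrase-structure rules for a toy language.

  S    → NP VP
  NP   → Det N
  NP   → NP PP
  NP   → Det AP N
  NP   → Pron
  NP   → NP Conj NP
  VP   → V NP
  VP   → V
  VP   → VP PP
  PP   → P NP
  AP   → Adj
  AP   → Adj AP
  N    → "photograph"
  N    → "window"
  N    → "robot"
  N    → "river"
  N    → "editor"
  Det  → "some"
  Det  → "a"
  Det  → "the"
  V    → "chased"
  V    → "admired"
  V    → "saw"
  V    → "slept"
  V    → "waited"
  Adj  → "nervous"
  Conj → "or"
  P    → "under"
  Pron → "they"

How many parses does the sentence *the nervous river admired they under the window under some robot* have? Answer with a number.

5

Two of the 5 distinct bracketings:
[S [NP [Det the] [AP [Adj nervous]] [N river]] [VP [V admired] [NP [NP [Pron they]] [PP [P under] [NP [NP [Det the] [N window]] [PP [P under] [NP [Det some] [N robot]]]]]]]]
[S [NP [Det the] [AP [Adj nervous]] [N river]] [VP [V admired] [NP [NP [NP [Pron they]] [PP [P under] [NP [Det the] [N window]]]] [PP [P under] [NP [Det some] [N robot]]]]]]
The trees differ in how a recursive rule is bracketed over the same span.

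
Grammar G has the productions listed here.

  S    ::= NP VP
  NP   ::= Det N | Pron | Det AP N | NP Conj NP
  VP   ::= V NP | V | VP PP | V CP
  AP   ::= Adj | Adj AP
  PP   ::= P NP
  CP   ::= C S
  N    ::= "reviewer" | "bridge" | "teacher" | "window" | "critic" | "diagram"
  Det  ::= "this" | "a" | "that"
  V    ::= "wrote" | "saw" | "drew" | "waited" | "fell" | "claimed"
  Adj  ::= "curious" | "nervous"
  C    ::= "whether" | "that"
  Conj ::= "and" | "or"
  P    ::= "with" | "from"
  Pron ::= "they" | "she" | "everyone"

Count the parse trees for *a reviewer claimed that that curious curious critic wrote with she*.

The two bracketings:
[S [NP [Det a] [N reviewer]] [VP [VP [V claimed] [CP [C that] [S [NP [Det that] [AP [Adj curious] [AP [Adj curious]]] [N critic]] [VP [V wrote]]]]] [PP [P with] [NP [Pron she]]]]]
[S [NP [Det a] [N reviewer]] [VP [V claimed] [CP [C that] [S [NP [Det that] [AP [Adj curious] [AP [Adj curious]]] [N critic]] [VP [VP [V wrote]] [PP [P with] [NP [Pron she]]]]]]]]
The trees differ in how a recursive rule is bracketed over the same span.

2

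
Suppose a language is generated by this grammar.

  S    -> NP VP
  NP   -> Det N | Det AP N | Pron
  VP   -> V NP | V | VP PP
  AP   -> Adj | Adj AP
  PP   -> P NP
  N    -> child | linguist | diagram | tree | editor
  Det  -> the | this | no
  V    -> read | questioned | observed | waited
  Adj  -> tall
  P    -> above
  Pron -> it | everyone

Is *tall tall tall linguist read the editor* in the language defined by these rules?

For S → NP VP, no prefix of the string parses as an NP.

Ungrammatical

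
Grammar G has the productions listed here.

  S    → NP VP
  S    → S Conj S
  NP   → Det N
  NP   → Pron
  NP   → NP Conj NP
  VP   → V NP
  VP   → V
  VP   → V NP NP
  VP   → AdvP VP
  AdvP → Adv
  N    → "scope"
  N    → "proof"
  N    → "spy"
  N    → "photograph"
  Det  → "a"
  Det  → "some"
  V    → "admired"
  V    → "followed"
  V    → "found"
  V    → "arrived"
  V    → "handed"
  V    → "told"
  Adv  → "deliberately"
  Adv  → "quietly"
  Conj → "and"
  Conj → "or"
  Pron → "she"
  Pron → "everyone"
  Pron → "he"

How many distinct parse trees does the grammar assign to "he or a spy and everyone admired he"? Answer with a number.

2

The two bracketings:
[S [NP [NP [Pron he]] [Conj or] [NP [NP [Det a] [N spy]] [Conj and] [NP [Pron everyone]]]] [VP [V admired] [NP [Pron he]]]]
[S [NP [NP [NP [Pron he]] [Conj or] [NP [Det a] [N spy]]] [Conj and] [NP [Pron everyone]]] [VP [V admired] [NP [Pron he]]]]
The trees differ in how a recursive rule is bracketed over the same span.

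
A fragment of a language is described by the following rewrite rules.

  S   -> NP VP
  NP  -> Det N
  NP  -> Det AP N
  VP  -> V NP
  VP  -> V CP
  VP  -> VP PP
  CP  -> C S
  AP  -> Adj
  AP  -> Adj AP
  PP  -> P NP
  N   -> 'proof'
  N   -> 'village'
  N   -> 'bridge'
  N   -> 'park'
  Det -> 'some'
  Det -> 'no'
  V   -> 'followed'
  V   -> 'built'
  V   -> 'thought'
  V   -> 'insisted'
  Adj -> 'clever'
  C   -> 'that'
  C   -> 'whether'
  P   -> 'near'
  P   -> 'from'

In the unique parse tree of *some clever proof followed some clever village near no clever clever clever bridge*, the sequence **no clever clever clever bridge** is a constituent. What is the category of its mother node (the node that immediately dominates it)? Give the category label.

PP

[S [NP [Det some] [AP [Adj clever]] [N proof]] [VP [VP [V followed] [NP [Det some] [AP [Adj clever]] [N village]]] [PP [P near] [NP [Det no] [AP [Adj clever] [AP [Adj clever] [AP [Adj clever]]]] [N bridge]]]]]
The span 'no clever clever clever bridge' is the NP node built by NP → Det AP N.
Its mother is the PP built by PP → P NP.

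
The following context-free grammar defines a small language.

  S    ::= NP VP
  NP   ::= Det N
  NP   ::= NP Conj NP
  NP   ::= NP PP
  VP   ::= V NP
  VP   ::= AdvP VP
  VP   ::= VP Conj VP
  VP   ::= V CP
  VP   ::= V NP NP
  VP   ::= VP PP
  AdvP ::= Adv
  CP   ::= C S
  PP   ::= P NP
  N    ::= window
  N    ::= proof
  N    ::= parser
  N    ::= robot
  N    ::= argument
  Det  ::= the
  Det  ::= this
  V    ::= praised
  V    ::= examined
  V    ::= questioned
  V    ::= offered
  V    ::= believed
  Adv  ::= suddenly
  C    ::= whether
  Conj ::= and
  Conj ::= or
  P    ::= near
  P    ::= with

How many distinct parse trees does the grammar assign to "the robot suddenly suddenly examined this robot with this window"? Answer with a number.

4

Two of the 4 distinct bracketings:
[S [NP [Det the] [N robot]] [VP [AdvP [Adv suddenly]] [VP [AdvP [Adv suddenly]] [VP [V examined] [NP [NP [Det this] [N robot]] [PP [P with] [NP [Det this] [N window]]]]]]]]
[S [NP [Det the] [N robot]] [VP [AdvP [Adv suddenly]] [VP [AdvP [Adv suddenly]] [VP [VP [V examined] [NP [Det this] [N robot]]] [PP [P with] [NP [Det this] [N window]]]]]]]
The difference turns on whether NP → NP PP is used at the relevant span, versus an alternative expansion of NP.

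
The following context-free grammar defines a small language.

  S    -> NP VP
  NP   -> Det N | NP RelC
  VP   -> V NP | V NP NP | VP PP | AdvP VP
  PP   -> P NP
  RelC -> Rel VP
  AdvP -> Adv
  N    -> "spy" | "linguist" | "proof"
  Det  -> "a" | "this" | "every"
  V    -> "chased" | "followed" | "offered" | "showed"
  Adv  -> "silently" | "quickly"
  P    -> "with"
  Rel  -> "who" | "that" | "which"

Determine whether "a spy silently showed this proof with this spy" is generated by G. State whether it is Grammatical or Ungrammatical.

Grammatical

[S [NP [Det a] [N spy]] [VP [VP [AdvP [Adv silently]] [VP [V showed] [NP [Det this] [N proof]]]] [PP [P with] [NP [Det this] [N spy]]]]]
The bracketing above is licensed at every node by one of the given productions, with S at the root.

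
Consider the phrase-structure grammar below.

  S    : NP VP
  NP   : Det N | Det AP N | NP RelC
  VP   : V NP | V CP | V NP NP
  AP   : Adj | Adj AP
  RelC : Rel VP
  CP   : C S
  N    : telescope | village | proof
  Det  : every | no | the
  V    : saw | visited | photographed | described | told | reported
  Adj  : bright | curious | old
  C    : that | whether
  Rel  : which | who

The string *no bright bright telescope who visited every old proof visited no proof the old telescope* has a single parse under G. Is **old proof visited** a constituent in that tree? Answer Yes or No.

No

[S [NP [NP [Det no] [AP [Adj bright] [AP [Adj bright]]] [N telescope]] [RelC [Rel who] [VP [V visited] [NP [Det every] [AP [Adj old]] [N proof]]]]] [VP [V visited] [NP [Det no] [N proof]] [NP [Det the] [AP [Adj old]] [N telescope]]]]
The smallest constituent containing 'old proof visited' is the S spanning 'no bright bright telescope who visited every old proof visited no proof the old telescope'; no single node in the tree dominates exactly the given words.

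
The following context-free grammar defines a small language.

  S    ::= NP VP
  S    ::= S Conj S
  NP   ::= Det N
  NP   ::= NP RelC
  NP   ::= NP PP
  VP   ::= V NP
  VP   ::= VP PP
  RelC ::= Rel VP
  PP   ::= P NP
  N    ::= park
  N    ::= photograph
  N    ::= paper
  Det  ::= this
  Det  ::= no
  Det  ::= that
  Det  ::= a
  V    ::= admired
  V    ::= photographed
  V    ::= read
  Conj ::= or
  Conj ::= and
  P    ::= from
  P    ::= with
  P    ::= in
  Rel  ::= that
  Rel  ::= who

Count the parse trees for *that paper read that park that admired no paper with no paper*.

4

Two of the 4 distinct bracketings:
[S [NP [Det that] [N paper]] [VP [V read] [NP [NP [Det that] [N park]] [RelC [Rel that] [VP [V admired] [NP [NP [Det no] [N paper]] [PP [P with] [NP [Det no] [N paper]]]]]]]]]
[S [NP [Det that] [N paper]] [VP [V read] [NP [NP [Det that] [N park]] [RelC [Rel that] [VP [VP [V admired] [NP [Det no] [N paper]]] [PP [P with] [NP [Det no] [N paper]]]]]]]]
The difference turns on whether NP → NP PP is used at the relevant span, versus an alternative expansion of NP.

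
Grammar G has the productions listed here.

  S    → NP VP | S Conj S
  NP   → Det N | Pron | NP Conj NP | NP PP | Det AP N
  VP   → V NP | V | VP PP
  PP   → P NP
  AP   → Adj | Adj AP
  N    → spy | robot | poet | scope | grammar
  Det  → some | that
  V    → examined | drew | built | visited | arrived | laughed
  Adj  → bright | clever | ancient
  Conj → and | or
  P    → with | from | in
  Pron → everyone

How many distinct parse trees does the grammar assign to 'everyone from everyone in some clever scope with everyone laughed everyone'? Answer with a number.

5

Two of the 5 distinct bracketings:
[S [NP [NP [Pron everyone]] [PP [P from] [NP [NP [Pron everyone]] [PP [P in] [NP [NP [Det some] [AP [Adj clever]] [N scope]] [PP [P with] [NP [Pron everyone]]]]]]]] [VP [V laughed] [NP [Pron everyone]]]]
[S [NP [NP [Pron everyone]] [PP [P from] [NP [NP [NP [Pron everyone]] [PP [P in] [NP [Det some] [AP [Adj clever]] [N scope]]]] [PP [P with] [NP [Pron everyone]]]]]] [VP [V laughed] [NP [Pron everyone]]]]
The trees differ in how a recursive rule is bracketed over the same span.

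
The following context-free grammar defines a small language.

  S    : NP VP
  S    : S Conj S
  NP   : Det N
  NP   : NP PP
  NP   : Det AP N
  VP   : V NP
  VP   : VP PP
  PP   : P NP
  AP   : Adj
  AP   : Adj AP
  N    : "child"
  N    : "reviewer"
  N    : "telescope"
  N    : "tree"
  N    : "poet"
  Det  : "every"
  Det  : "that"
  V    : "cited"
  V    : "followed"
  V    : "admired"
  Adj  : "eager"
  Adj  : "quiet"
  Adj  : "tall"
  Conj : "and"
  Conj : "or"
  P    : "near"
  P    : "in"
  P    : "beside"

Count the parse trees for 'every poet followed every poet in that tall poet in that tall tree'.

5

Two of the 5 distinct bracketings:
[S [NP [Det every] [N poet]] [VP [V followed] [NP [NP [Det every] [N poet]] [PP [P in] [NP [NP [Det that] [AP [Adj tall]] [N poet]] [PP [P in] [NP [Det that] [AP [Adj tall]] [N tree]]]]]]]]
[S [NP [Det every] [N poet]] [VP [V followed] [NP [NP [NP [Det every] [N poet]] [PP [P in] [NP [Det that] [AP [Adj tall]] [N poet]]]] [PP [P in] [NP [Det that] [AP [Adj tall]] [N tree]]]]]]
The trees differ in how a recursive rule is bracketed over the same span.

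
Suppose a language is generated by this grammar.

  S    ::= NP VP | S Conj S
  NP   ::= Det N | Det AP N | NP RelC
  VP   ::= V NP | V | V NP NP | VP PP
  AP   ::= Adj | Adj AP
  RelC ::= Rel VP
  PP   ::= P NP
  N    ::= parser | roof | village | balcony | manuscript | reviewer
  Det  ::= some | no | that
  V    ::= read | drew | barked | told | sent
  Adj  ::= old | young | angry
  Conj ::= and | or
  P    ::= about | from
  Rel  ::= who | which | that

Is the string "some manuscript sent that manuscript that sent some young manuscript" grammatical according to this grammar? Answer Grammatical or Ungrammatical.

Grammatical

S
  NP
    Det: some
    N: manuscript
  VP
    V: sent
    NP
      NP
        Det: that
        N: manuscript
      RelC
        Rel: that
        VP
          V: sent
          NP
            Det: some
            AP
              Adj: young
            N: manuscript
Every word is introduced by a lexical rule and the phrasal rules combine the resulting categories into a single S.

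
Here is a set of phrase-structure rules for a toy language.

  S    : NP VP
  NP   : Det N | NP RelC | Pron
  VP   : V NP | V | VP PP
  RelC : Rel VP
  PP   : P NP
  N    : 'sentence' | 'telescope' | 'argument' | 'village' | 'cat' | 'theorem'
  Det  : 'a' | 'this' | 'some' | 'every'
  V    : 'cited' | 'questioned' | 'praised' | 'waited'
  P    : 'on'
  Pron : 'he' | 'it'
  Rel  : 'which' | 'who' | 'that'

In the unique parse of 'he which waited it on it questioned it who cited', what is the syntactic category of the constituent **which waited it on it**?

RelC

S
  NP
    NP
      Pron: he
    RelC
      Rel: which
      VP
        VP
          V: waited
          NP
            Pron: it
        PP
          P: on
          NP
            Pron: it
  VP
    V: questioned
    NP
      NP
        Pron: it
      RelC
        Rel: who
        VP
          V: cited
The span 'which waited it on it' is the RelC node built by RelC → Rel VP.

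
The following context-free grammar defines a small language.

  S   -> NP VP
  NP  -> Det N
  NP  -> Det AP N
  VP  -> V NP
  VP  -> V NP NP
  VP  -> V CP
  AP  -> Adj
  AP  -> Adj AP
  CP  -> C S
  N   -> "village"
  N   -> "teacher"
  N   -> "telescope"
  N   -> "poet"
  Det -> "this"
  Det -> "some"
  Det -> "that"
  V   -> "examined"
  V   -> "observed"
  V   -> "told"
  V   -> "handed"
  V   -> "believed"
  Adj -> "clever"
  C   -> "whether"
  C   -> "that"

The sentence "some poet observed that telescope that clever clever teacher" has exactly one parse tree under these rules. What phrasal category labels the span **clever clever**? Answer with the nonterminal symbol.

AP

[S [NP [Det some] [N poet]] [VP [V observed] [NP [Det that] [N telescope]] [NP [Det that] [AP [Adj clever] [AP [Adj clever]]] [N teacher]]]]
The span 'clever clever' is the AP node built by AP → Adj AP.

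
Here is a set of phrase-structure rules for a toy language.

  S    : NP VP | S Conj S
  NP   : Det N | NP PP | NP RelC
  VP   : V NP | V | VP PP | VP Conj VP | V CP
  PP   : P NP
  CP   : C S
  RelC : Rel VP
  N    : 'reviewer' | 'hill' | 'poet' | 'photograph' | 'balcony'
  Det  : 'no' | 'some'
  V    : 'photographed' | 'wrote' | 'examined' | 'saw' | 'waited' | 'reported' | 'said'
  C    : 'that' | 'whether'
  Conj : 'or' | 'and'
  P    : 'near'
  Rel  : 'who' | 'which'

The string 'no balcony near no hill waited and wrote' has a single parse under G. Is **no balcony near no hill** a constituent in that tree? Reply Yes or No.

Yes

[S [NP [NP [Det no] [N balcony]] [PP [P near] [NP [Det no] [N hill]]]] [VP [VP [V waited]] [Conj and] [VP [V wrote]]]]
The words 'no balcony near no hill' are exhaustively dominated by a single NP node (built by NP → NP PP), so they form a constituent.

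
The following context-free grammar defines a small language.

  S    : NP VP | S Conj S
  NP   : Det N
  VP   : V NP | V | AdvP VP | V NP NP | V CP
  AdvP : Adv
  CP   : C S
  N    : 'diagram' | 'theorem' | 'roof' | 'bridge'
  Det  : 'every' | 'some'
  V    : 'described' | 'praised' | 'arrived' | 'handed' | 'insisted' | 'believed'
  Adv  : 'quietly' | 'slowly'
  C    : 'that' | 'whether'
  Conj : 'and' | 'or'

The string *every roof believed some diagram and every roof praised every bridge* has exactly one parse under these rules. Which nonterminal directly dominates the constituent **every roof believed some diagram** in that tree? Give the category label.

S
  S
    NP
      Det: every
      N: roof
    VP
      V: believed
      NP
        Det: some
        N: diagram
  Conj: and
  S
    NP
      Det: every
      N: roof
    VP
      V: praised
      NP
        Det: every
        N: bridge
The span 'every roof believed some diagram' is the S node built by S → NP VP.
Its mother is the S built by S → S Conj S.

S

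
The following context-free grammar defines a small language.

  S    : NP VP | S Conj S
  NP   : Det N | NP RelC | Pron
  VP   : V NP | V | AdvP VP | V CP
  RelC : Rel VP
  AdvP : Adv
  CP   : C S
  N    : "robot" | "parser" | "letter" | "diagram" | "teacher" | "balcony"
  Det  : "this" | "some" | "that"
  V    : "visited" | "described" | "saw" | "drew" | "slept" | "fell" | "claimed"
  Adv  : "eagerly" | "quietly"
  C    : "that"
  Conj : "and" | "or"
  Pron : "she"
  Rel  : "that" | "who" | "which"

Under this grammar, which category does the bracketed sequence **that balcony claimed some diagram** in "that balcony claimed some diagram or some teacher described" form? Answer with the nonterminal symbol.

S

S
  S
    NP
      Det: that
      N: balcony
    VP
      V: claimed
      NP
        Det: some
        N: diagram
  Conj: or
  S
    NP
      Det: some
      N: teacher
    VP
      V: described
The span 'that balcony claimed some diagram' is the S node built by S → NP VP.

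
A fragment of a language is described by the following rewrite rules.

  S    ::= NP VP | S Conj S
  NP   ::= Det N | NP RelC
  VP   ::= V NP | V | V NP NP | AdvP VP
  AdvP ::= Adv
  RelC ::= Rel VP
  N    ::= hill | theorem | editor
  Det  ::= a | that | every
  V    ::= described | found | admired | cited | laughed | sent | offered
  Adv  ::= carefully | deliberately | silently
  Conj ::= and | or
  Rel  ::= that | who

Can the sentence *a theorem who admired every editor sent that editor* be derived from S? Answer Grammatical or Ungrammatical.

Grammatical

[S [NP [NP [Det a] [N theorem]] [RelC [Rel who] [VP [V admired] [NP [Det every] [N editor]]]]] [VP [V sent] [NP [Det that] [N editor]]]]
The bracketing above is licensed at every node by one of the given productions, with S at the root.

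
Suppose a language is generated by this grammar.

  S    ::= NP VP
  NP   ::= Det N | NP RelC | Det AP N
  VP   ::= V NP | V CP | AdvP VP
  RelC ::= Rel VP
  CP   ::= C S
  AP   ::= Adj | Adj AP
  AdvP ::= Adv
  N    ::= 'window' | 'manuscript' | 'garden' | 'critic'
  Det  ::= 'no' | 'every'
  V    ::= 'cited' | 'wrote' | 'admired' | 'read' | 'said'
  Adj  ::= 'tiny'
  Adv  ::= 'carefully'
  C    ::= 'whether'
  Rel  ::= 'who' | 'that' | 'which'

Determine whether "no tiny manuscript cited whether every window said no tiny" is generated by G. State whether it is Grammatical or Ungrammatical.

For S → NP VP, the only prefix that parses as NP is 'no tiny manuscript', but the remainder 'cited whether every window said no tiny' is not a VP under these rules.

Ungrammatical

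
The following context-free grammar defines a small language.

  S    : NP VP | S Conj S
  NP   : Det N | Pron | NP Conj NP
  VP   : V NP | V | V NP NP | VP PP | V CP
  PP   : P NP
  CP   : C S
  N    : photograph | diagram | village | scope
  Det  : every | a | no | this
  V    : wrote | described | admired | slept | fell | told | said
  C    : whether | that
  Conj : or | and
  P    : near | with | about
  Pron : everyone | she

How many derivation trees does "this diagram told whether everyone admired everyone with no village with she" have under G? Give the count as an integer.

Two of the 3 distinct bracketings:
[S [NP [Det this] [N diagram]] [VP [VP [VP [V told] [CP [C whether] [S [NP [Pron everyone]] [VP [V admired] [NP [Pron everyone]]]]]] [PP [P with] [NP [Det no] [N village]]]] [PP [P with] [NP [Pron she]]]]]
[S [NP [Det this] [N diagram]] [VP [VP [V told] [CP [C whether] [S [NP [Pron everyone]] [VP [VP [V admired] [NP [Pron everyone]]] [PP [P with] [NP [Det no] [N village]]]]]]] [PP [P with] [NP [Pron she]]]]]
The trees differ in how a recursive rule is bracketed over the same span.

3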